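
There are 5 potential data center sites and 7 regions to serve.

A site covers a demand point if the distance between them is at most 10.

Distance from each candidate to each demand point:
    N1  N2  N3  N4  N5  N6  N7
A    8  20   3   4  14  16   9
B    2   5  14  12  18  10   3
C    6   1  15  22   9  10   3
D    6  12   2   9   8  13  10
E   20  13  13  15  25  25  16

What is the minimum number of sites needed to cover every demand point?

Coverage sets (demand points within 10 of each site):
  A: {N1, N3, N4, N7}
  B: {N1, N2, N6, N7}
  C: {N1, N2, N5, N6, N7}
  D: {N1, N3, N4, N5, N7}
  E: {}
No single site covers all 7 demand points.
But {A, C} covers everything, so the minimum is 2.

2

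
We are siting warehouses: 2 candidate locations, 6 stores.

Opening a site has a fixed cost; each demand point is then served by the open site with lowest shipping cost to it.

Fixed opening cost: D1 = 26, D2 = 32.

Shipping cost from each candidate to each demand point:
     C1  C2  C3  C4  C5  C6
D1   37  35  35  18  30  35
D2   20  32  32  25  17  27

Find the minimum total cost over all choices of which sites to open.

Open {D2}: assign each demand point to its cheapest open site.
  C1→D2 20, C2→D2 32, C3→D2 32, C4→D2 25, C5→D2 17, C6→D2 27
  shipping cost 153, fixed 32 → total 185.
Compare {D1, D2}: shipping cost 146 + fixed 58 = 204.
Compare {D1}: shipping cost 190 + fixed 26 = 216.

185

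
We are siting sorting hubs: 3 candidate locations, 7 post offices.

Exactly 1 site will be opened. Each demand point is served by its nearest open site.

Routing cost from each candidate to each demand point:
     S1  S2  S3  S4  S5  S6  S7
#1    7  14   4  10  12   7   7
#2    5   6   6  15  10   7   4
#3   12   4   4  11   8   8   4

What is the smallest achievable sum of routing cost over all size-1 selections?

Open {#3}.
  S1→#3 12, S2→#3 4, S3→#3 4, S4→#3 11, S5→#3 8, S6→#3 8, S7→#3 4  ⇒ total 51.
Compare {#2}: total 53.
Compare {#1}: total 61.

51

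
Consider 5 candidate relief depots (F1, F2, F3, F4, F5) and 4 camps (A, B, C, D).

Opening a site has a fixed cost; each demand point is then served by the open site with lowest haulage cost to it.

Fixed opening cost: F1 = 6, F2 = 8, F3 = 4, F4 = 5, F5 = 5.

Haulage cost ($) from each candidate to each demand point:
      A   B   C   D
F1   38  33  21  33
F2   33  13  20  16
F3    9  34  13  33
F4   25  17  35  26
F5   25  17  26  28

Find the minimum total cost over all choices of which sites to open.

Open {F2, F3}: assign each demand point to its cheapest open site.
  A→F3 9, B→F2 13, C→F3 13, D→F2 16
  haulage cost 51, fixed 12 → total 63.
Compare {F2, F3, F4}: haulage cost 51 + fixed 17 = 68.
Compare {F2, F3, F5}: haulage cost 51 + fixed 17 = 68.
Compare {F1, F2, F3}: haulage cost 51 + fixed 18 = 69.
All other subsets cost ≥ 68. Minimum total cost: 63.

63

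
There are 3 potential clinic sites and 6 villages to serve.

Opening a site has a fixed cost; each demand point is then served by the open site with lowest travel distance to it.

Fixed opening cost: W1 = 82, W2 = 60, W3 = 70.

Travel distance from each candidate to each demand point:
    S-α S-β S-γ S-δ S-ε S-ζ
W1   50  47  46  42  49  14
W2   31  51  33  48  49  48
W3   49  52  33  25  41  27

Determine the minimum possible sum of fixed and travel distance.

297

Open {W3}: assign each demand point to its cheapest open site.
  S-α→W3 49, S-β→W3 52, S-γ→W3 33, S-δ→W3 25, S-ε→W3 41, S-ζ→W3 27
  travel distance 227, fixed 70 → total 297.
Compare {W2}: travel distance 260 + fixed 60 = 320.
Compare {W1}: travel distance 248 + fixed 82 = 330.
Compare {W2, W3}: travel distance 208 + fixed 130 = 338.
All other subsets cost ≥ 320. Minimum total cost: 297.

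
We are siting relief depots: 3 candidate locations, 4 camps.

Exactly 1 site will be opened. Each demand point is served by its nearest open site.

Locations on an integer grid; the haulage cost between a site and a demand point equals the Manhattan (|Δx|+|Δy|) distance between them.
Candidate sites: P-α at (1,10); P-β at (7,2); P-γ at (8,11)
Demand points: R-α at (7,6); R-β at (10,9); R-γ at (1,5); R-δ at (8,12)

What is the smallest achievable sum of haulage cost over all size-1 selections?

24

Open {P-γ}.
  R-α→P-γ 6, R-β→P-γ 4, R-γ→P-γ 13, R-δ→P-γ 1  ⇒ total 24.
Compare {P-α}: total 34.
Compare {P-β}: total 34.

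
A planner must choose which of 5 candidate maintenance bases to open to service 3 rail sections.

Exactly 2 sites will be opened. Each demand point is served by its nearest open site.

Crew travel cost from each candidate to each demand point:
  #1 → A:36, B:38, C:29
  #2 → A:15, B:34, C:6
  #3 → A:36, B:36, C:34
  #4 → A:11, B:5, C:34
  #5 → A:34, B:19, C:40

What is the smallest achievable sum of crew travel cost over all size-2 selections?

22

Open {#2, #4}.
  A→#4 11, B→#4 5, C→#2 6  ⇒ total 22.
Compare {#2, #5}: total 40.
Compare {#1, #4}: total 45.
No size-2 selection does better; minimum is 22.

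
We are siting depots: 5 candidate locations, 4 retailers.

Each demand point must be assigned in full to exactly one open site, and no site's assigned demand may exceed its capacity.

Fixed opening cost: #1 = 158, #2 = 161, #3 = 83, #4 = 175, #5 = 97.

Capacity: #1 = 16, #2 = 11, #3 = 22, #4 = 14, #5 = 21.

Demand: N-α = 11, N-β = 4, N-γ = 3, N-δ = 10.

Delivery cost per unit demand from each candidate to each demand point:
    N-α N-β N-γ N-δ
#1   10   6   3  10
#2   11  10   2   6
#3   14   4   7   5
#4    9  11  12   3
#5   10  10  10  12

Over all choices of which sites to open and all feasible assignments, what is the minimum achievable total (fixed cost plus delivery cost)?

Open {#3, #5}; cheapest assignment that respects the capacities:
  #3 (cap 22, load 17): N-β, N-γ, N-δ — cost 4×4 + 3×7 + 10×5 = 87
  #5 (cap 21, load 11): N-α — cost 11×10 = 110
  Shipping 197, fixed 180 → total 377.
  Any other capacity-feasible assignment to {#3, #5} ships for at least 197.
Compare {#1, #3}: its best feasible assignment gives total 426.
Compare {#3, #4}: its best feasible assignment gives total 444.
Every other set of open sites that can feasibly serve all demand totals ≥ 426 even under its best assignment. Minimum: 377.

377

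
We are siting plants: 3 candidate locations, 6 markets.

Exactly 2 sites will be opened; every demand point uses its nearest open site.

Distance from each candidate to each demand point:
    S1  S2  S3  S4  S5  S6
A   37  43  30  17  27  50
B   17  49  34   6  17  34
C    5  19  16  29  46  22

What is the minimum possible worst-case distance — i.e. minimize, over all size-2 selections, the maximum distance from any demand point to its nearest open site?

22

Open {B, C}.
  Farthest demand point is S6 at distance 22 (to C); all others are ≤ 22.
With {A, C} the worst case is 27.
With {A, B} the worst case is 43.
No size-2 selection achieves below 22.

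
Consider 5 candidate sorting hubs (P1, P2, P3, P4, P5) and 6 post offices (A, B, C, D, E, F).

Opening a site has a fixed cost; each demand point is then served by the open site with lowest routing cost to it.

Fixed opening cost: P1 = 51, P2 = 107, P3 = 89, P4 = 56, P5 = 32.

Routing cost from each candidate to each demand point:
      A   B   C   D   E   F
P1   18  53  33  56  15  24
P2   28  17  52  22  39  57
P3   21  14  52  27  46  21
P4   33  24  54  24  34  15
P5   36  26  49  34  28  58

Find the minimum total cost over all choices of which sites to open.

233

Open {P1, P5}: assign each demand point to its cheapest open site.
  A→P1 18, B→P5 26, C→P1 33, D→P5 34, E→P1 15, F→P1 24
  routing cost 150, fixed 83 → total 233.
Compare {P1, P4}: routing cost 129 + fixed 107 = 236.
Compare {P4}: routing cost 184 + fixed 56 = 240.
Compare {P1}: routing cost 199 + fixed 51 = 250.
All other subsets cost ≥ 236. Minimum total cost: 233.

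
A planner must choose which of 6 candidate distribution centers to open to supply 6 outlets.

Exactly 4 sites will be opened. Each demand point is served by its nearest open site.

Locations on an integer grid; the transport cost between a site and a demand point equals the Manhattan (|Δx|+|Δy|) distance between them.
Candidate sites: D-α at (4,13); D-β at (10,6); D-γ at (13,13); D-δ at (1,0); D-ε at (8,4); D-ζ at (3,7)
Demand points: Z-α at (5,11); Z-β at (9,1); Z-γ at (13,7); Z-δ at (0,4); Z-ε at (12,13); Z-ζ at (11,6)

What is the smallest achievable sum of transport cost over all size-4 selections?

Open {D-α, D-β, D-γ, D-δ}.
  Z-α→D-α 3, Z-β→D-β 6, Z-γ→D-β 4, Z-δ→D-δ 5, Z-ε→D-γ 1, Z-ζ→D-β 1  ⇒ total 20.
Compare {D-α, D-β, D-γ, D-ε}: total 21.
Compare {D-α, D-β, D-γ, D-ζ}: total 21.
No size-4 selection does better; minimum is 20.

20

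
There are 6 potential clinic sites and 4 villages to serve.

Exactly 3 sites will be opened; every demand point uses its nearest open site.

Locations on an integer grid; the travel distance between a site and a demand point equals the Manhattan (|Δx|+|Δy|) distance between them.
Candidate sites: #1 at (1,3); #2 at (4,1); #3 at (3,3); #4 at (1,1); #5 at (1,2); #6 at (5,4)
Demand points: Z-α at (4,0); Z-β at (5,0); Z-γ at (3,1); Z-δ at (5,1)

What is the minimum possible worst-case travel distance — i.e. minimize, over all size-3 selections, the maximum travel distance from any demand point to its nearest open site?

2

Open {#1, #2, #3}.
  Farthest demand point is Z-β at travel distance 2 (to #2); all others are ≤ 2.
With {#1, #2, #4} the worst case is 2.
With {#1, #2, #5} the worst case is 2.
No size-3 selection achieves below 2.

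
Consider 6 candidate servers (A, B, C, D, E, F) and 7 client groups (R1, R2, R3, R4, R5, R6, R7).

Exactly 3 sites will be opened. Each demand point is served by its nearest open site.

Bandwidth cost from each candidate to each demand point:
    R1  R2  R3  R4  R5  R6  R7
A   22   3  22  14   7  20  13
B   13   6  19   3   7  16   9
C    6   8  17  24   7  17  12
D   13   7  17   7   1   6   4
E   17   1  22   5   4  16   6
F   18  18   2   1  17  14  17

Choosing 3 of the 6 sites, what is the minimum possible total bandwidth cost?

Open {C, D, F}.
  R1→C 6, R2→D 7, R3→F 2, R4→F 1, R5→D 1, R6→D 6, R7→D 4  ⇒ total 27.
Compare {D, E, F}: total 28.
Compare {A, D, F}: total 30.
No size-3 selection does better; minimum is 27.

27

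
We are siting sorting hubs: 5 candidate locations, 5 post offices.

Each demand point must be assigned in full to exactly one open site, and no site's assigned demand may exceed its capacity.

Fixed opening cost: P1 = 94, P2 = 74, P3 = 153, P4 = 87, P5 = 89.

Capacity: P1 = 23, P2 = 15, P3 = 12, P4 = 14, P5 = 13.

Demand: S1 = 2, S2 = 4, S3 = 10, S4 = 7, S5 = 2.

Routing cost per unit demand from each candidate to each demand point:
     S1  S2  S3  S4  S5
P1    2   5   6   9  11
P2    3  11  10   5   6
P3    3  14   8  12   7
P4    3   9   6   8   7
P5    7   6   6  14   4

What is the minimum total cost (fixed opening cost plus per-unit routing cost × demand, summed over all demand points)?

299

Open {P1, P2}; cheapest assignment that respects the capacities:
  P1 (cap 23, load 16): S1, S2, S3 — cost 2×2 + 4×5 + 10×6 = 84
  P2 (cap 15, load 9): S4, S5 — cost 7×5 + 2×6 = 47
  Shipping 131, fixed 168 → total 299.
  Any other capacity-feasible assignment to {P1, P2} ships for at least 131.
Compare {P2, P4}: its best feasible assignment gives total 310.
Compare {P2, P5}: its best feasible assignment gives total 316.
Every other set of open sites that can feasibly serve all demand totals ≥ 310 even under its best assignment. Minimum: 299.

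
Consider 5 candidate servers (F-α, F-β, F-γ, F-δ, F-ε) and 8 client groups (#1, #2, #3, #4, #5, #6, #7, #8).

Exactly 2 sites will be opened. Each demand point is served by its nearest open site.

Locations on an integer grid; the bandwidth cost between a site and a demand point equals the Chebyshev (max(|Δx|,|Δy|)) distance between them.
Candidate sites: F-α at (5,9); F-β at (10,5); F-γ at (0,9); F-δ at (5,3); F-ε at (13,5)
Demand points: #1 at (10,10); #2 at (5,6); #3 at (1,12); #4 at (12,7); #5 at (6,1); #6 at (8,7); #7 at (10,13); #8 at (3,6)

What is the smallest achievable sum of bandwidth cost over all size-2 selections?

Open {F-α, F-β}.
  #1→F-α 5, #2→F-α 3, #3→F-α 4, #4→F-β 2, #5→F-β 4, #6→F-β 2, #7→F-α 5, #8→F-α 3  ⇒ total 28.
Compare {F-α, F-δ}: total 32.
Compare {F-α, F-ε}: total 32.
No size-2 selection does better; minimum is 28.

28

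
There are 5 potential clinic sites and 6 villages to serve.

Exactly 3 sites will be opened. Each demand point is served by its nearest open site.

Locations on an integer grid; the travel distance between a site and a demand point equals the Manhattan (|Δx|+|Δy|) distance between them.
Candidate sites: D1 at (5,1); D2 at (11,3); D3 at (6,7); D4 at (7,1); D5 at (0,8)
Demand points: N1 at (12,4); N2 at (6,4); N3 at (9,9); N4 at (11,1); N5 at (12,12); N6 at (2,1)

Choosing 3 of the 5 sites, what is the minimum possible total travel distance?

Open {D1, D2, D3}.
  N1→D2 2, N2→D3 3, N3→D3 5, N4→D2 2, N5→D2 10, N6→D1 3  ⇒ total 25.
Compare {D2, D3, D4}: total 27.
Compare {D1, D2, D4}: total 29.
No size-3 selection does better; minimum is 25.

25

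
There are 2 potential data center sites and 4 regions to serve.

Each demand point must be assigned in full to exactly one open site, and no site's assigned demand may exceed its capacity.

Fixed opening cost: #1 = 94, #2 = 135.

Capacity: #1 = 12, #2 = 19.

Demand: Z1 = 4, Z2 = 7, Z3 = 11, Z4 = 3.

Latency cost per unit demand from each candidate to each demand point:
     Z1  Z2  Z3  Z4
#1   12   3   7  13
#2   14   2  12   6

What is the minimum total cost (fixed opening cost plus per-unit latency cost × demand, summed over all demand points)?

Open {#1, #2}; cheapest assignment that respects the capacities:
  #1 (cap 12, load 11): Z3 — cost 11×7 = 77
  #2 (cap 19, load 14): Z1, Z2, Z4 — cost 4×14 + 7×2 + 3×6 = 88
  Shipping 165, fixed 229 → total 394.
  Any other capacity-feasible assignment to {#1, #2} ships for at least 165.
Total demand is 25 and no other set of sites has combined capacity ≥ 25, so {#1, #2} is the only feasible choice of open sites. Minimum: 394.

394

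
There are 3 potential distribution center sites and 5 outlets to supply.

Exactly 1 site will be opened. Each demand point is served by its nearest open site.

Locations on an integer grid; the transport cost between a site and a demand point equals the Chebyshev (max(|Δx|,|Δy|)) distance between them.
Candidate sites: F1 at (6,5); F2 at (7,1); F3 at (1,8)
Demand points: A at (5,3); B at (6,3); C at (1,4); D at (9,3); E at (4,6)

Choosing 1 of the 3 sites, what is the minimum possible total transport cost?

14

Open {F1}.
  A→F1 2, B→F1 2, C→F1 5, D→F1 3, E→F1 2  ⇒ total 14.
Compare {F2}: total 17.
Compare {F3}: total 25.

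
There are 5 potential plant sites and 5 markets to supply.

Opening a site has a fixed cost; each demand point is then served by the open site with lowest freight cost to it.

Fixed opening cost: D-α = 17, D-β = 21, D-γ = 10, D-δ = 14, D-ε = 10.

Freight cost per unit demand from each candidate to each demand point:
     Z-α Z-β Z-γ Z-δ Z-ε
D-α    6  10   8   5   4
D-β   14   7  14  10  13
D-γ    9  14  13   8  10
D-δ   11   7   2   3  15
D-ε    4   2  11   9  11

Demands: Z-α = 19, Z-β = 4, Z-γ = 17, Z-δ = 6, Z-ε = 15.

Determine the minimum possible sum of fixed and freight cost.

Open {D-α, D-δ, D-ε}: assign each demand point to its cheapest open site.
  Z-α→D-ε 19×4=76, Z-β→D-ε 4×2=8, Z-γ→D-δ 17×2=34, Z-δ→D-δ 6×3=18, Z-ε→D-α 15×4=60
  freight cost 196, fixed 41 → total 237.
Compare {D-α, D-γ, D-δ, D-ε}: freight cost 196 + fixed 51 = 247.
Compare {D-α, D-β, D-δ, D-ε}: freight cost 196 + fixed 62 = 258.
Compare {D-α, D-β, D-γ, D-δ, D-ε}: freight cost 196 + fixed 72 = 268.
All other subsets cost ≥ 247. Minimum total cost: 237.

237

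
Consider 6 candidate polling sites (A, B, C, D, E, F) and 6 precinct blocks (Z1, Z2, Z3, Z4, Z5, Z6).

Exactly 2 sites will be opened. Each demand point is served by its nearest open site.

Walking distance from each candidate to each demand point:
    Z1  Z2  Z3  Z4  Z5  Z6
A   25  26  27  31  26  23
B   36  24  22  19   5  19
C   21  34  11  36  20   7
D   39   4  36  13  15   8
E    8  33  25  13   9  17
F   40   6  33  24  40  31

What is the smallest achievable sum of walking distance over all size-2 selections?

Open {D, E}.
  Z1→E 8, Z2→D 4, Z3→E 25, Z4→D 13, Z5→E 9, Z6→D 8  ⇒ total 67.
Compare {C, D}: total 71.
Compare {E, F}: total 78.
No size-2 selection does better; minimum is 67.

67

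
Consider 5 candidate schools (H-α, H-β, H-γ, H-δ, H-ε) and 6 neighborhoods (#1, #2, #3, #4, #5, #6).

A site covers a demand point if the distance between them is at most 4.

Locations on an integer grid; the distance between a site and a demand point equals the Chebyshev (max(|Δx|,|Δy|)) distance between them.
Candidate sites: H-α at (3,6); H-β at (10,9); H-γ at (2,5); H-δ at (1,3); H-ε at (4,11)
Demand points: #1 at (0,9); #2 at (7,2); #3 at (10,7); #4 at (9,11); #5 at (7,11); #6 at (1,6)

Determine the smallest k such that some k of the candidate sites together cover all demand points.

Coverage sets (demand points within 4 of each site):
  H-α: {#1, #2, #6}
  H-β: {#3, #4, #5}
  H-γ: {#1, #6}
  H-δ: {#6}
  H-ε: {#1, #5}
No single site covers all 6 demand points.
But {H-α, H-β} covers everything, so the minimum is 2.

2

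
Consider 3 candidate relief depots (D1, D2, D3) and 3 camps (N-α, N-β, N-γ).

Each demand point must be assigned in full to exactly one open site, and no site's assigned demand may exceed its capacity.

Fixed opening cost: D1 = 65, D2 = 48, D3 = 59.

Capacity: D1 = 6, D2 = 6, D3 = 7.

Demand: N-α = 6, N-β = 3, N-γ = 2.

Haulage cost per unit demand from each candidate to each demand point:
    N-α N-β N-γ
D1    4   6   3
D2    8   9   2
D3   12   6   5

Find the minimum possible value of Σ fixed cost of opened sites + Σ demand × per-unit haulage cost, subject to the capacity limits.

Open {D1, D2}; cheapest assignment that respects the capacities:
  D1 (cap 6, load 6): N-α — cost 6×4 = 24
  D2 (cap 6, load 5): N-β, N-γ — cost 3×9 + 2×2 = 31
  Shipping 55, fixed 113 → total 168.
  Any other capacity-feasible assignment to {D1, D2} ships for at least 55.
Compare {D1, D3}: its best feasible assignment gives total 176.
Compare {D2, D3}: its best feasible assignment gives total 183.
Every other set of open sites that can feasibly serve all demand totals ≥ 176 even under its best assignment. Minimum: 168.

168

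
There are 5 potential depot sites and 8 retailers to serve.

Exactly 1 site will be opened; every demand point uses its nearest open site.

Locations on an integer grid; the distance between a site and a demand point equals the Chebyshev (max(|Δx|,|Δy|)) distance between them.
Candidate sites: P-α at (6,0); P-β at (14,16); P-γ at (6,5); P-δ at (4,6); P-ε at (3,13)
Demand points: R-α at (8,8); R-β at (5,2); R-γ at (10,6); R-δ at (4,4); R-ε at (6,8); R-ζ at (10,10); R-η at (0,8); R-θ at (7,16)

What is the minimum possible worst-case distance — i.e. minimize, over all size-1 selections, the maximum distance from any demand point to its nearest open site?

10

Open {P-δ}.
  Farthest demand point is R-θ at distance 10 (to P-δ); all others are ≤ 10.
With {P-γ} the worst case is 11.
With {P-ε} the worst case is 11.
No size-1 selection achieves below 10.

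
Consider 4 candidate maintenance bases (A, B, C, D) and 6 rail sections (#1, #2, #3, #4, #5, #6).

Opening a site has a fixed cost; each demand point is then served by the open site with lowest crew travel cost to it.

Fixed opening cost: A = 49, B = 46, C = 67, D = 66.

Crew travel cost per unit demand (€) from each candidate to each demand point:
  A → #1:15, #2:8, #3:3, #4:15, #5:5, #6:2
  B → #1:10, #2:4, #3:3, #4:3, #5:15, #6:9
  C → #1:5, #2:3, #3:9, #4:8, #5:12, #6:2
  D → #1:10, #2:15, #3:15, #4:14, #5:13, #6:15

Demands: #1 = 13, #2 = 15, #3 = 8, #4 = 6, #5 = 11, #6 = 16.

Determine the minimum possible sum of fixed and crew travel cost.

Open {A, C}: assign each demand point to its cheapest open site.
  #1→C 13×5=65, #2→C 15×3=45, #3→A 8×3=24, #4→C 6×8=48, #5→A 11×5=55, #6→A 16×2=32
  crew travel cost 269, fixed 116 → total 385.
Compare {A, B, C}: crew travel cost 239 + fixed 162 = 401.
Compare {A, B}: crew travel cost 319 + fixed 95 = 414.
Compare {B, C}: crew travel cost 316 + fixed 113 = 429.
All other subsets cost ≥ 401. Minimum total cost: 385.

385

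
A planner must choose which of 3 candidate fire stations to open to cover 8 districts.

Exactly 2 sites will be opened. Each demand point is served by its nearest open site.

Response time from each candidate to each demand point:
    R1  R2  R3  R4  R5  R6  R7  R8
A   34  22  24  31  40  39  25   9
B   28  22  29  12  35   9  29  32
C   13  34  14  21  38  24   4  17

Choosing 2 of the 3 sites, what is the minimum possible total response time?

126

Open {B, C}.
  R1→C 13, R2→B 22, R3→C 14, R4→B 12, R5→B 35, R6→B 9, R7→C 4, R8→C 17  ⇒ total 126.
Compare {A, C}: total 145.
Compare {A, B}: total 164.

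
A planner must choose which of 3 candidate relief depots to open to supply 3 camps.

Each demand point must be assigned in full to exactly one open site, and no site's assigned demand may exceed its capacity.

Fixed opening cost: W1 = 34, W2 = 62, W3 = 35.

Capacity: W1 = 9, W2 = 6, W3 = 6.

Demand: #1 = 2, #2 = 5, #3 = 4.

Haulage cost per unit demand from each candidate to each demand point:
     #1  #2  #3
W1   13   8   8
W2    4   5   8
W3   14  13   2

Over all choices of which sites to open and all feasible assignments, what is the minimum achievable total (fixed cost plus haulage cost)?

143

Open {W1, W3}; cheapest assignment that respects the capacities:
  W1 (cap 9, load 7): #1, #2 — cost 2×13 + 5×8 = 66
  W3 (cap 6, load 4): #3 — cost 4×2 = 8
  Shipping 74, fixed 69 → total 143.
  Any other capacity-feasible assignment to {W1, W3} ships for at least 74.
Compare {W2, W3}: its best feasible assignment gives total 158.
Compare {W1, W2}: its best feasible assignment gives total 176.
Every other set of open sites that can feasibly serve all demand totals ≥ 158 even under its best assignment. Minimum: 143.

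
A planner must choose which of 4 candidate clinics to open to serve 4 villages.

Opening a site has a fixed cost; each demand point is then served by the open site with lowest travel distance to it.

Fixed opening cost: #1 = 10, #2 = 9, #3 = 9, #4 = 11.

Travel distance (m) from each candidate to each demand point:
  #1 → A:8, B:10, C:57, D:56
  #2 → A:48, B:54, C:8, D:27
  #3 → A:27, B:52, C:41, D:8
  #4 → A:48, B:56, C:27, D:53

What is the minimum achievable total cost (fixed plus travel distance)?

Open {#1, #2, #3}: assign each demand point to its cheapest open site.
  A→#1 8, B→#1 10, C→#2 8, D→#3 8
  travel distance 34, fixed 28 → total 62.
Compare {#1, #2}: travel distance 53 + fixed 19 = 72.
Compare {#1, #2, #3, #4}: travel distance 34 + fixed 39 = 73.
Compare {#1, #2, #4}: travel distance 53 + fixed 30 = 83.
All other subsets cost ≥ 72. Minimum total cost: 62.

62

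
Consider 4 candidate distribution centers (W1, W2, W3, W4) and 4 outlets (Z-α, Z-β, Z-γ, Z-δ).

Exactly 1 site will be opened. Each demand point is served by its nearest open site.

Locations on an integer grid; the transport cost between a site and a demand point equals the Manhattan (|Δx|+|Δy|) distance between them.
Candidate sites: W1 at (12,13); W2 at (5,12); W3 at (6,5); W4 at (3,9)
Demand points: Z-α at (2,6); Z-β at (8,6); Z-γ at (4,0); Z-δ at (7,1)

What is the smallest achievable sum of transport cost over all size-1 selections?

Open {W3}.
  Z-α→W3 5, Z-β→W3 3, Z-γ→W3 7, Z-δ→W3 5  ⇒ total 20.
Compare {W4}: total 34.
Compare {W2}: total 44.
No size-1 selection does better; minimum is 20.

20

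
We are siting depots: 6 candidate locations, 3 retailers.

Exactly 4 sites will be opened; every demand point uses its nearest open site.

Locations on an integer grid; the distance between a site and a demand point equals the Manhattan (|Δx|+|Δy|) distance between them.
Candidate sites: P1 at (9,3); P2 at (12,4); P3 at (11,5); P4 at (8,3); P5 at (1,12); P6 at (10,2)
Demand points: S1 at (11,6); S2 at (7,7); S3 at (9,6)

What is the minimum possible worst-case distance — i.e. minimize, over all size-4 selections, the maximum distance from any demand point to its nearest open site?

Open {P1, P2, P3, P4}.
  Farthest demand point is S2 at distance 5 (to P4); all others are ≤ 5.
With {P1, P2, P4, P5} the worst case is 5.
With {P1, P2, P4, P6} the worst case is 5.
No size-4 selection achieves below 5.

5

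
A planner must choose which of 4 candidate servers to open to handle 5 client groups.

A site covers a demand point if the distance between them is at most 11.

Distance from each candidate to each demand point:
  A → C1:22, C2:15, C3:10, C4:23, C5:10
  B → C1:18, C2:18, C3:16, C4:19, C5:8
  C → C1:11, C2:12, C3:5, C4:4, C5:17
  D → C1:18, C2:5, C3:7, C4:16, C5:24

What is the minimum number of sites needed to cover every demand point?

3

Coverage sets (demand points within 11 of each site):
  A: {C3, C5}
  B: {C5}
  C: {C1, C3, C4}
  D: {C2, C3}
No 2 sites suffice: every size-2 union leaves at least one demand point uncovered.
But {A, C, D} covers everything, so the minimum is 3.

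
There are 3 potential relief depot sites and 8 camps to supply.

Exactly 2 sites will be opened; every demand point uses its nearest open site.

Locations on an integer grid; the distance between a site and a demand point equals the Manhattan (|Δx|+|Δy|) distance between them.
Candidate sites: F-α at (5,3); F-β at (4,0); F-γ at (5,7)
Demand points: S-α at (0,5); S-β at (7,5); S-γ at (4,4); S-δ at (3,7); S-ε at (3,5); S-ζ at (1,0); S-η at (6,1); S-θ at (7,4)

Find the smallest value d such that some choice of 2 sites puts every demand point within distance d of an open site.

7

Open {F-α, F-β}.
  Farthest demand point is S-α at distance 7 (to F-α); all others are ≤ 7.
With {F-α, F-γ} the worst case is 7.
With {F-β, F-γ} the worst case is 7.
No size-2 selection achieves below 7.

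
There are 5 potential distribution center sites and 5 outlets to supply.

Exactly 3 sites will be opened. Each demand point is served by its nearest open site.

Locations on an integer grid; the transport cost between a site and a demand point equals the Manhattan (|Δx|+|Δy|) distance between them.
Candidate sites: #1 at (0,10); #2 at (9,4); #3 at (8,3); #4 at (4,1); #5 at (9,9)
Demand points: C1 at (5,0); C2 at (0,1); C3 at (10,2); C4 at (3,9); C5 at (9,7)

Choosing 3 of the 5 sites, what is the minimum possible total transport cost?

16

Open {#1, #2, #4}.
  C1→#4 2, C2→#4 4, C3→#2 3, C4→#1 4, C5→#2 3  ⇒ total 16.
Compare {#2, #4, #5}: total 17.
Compare {#3, #4, #5}: total 17.
No size-3 selection does better; minimum is 16.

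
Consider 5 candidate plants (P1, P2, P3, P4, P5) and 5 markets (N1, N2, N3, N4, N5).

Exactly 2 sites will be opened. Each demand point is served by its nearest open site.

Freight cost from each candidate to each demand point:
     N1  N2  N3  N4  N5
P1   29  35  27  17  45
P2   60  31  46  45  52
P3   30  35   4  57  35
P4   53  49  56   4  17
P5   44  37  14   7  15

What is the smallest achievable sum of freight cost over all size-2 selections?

90

Open {P3, P4}.
  N1→P3 30, N2→P3 35, N3→P3 4, N4→P4 4, N5→P4 17  ⇒ total 90.
Compare {P3, P5}: total 91.
Compare {P1, P5}: total 100.
No size-2 selection does better; minimum is 90.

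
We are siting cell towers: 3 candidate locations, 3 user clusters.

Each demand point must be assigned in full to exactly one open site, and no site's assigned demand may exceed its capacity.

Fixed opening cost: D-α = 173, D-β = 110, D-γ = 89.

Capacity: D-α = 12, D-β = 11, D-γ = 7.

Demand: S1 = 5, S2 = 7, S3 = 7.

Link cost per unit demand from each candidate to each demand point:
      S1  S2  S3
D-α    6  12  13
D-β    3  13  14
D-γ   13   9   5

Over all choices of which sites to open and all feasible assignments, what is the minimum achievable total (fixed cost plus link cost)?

Open {D-α, D-γ}; cheapest assignment that respects the capacities:
  D-α (cap 12, load 12): S1, S2 — cost 5×6 + 7×12 = 114
  D-γ (cap 7, load 7): S3 — cost 7×5 = 35
  Shipping 149, fixed 262 → total 411.
  Any other capacity-feasible assignment to {D-α, D-γ} ships for at least 149.
Compare {D-α, D-β}: its best feasible assignment gives total 495.
Compare {D-α, D-β, D-γ}: its best feasible assignment gives total 506.
Every other set of open sites that can feasibly serve all demand totals ≥ 495 even under its best assignment. Minimum: 411.

411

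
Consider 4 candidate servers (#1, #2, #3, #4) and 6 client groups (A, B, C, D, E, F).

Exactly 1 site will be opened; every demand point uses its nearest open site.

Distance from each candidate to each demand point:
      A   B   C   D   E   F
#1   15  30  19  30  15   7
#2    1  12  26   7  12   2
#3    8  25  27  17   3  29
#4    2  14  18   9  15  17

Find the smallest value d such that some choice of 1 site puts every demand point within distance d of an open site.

18

Open {#4}.
  Farthest demand point is C at distance 18 (to #4); all others are ≤ 18.
With {#2} the worst case is 26.
With {#3} the worst case is 29.
No size-1 selection achieves below 18.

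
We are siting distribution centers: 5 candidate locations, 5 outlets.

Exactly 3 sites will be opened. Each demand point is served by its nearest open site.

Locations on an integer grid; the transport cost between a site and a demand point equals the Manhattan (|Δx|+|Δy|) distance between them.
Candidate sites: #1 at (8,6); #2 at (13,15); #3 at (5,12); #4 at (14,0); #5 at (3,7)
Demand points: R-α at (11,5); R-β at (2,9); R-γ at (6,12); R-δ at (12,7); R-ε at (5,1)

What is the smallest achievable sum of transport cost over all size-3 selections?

Open {#1, #3, #5}.
  R-α→#1 4, R-β→#5 3, R-γ→#3 1, R-δ→#1 5, R-ε→#1 8  ⇒ total 21.
Compare {#1, #2, #3}: total 24.
Compare {#1, #3, #4}: total 24.
No size-3 selection does better; minimum is 21.

21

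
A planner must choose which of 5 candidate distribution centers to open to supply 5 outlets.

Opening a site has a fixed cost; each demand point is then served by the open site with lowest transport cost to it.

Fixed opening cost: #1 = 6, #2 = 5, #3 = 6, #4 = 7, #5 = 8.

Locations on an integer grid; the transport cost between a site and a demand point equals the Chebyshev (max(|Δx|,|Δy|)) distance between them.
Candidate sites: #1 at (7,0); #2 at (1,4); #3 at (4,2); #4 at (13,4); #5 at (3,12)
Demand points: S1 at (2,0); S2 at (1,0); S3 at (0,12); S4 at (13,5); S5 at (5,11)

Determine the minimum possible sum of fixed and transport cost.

32

Open {#3, #4, #5}: assign each demand point to its cheapest open site.
  S1→#3 2, S2→#3 3, S3→#5 3, S4→#4 1, S5→#5 2
  transport cost 11, fixed 21 → total 32.
Compare {#3, #5}: transport cost 19 + fixed 14 = 33.
Compare {#2, #4, #5}: transport cost 14 + fixed 20 = 34.
Compare {#1, #5}: transport cost 22 + fixed 14 = 36.
All other subsets cost ≥ 33. Minimum total cost: 32.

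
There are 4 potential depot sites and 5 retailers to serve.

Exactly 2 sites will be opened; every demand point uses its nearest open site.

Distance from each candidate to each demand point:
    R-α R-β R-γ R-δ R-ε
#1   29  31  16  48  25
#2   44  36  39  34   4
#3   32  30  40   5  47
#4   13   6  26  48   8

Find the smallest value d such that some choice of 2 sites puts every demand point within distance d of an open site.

26

Open {#3, #4}.
  Farthest demand point is R-γ at distance 26 (to #4); all others are ≤ 26.
With {#1, #3} the worst case is 30.
With {#1, #2} the worst case is 34.
No size-2 selection achieves below 26.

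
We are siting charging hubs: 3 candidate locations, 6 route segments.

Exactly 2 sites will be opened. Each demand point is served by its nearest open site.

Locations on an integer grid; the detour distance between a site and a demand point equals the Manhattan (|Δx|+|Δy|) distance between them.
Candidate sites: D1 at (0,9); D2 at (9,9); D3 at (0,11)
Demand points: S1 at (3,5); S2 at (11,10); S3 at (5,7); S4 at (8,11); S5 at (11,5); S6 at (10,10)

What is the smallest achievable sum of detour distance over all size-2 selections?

Open {D1, D2}.
  S1→D1 7, S2→D2 3, S3→D2 6, S4→D2 3, S5→D2 6, S6→D2 2  ⇒ total 27.
Compare {D2, D3}: total 29.
Compare {D1, D3}: total 60.

27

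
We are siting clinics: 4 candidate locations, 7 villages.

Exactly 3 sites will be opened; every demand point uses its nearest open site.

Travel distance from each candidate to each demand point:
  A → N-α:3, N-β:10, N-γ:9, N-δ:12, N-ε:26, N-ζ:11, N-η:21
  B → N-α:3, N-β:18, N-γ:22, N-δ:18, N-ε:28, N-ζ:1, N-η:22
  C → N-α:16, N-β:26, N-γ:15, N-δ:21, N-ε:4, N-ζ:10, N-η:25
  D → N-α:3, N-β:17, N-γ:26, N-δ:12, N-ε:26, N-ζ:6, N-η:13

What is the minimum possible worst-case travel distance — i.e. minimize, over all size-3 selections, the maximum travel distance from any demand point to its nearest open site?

13

Open {A, C, D}.
  Farthest demand point is N-η at travel distance 13 (to D); all others are ≤ 13.
With {B, C, D} the worst case is 17.
With {A, B, C} the worst case is 21.
No size-3 selection achieves below 13.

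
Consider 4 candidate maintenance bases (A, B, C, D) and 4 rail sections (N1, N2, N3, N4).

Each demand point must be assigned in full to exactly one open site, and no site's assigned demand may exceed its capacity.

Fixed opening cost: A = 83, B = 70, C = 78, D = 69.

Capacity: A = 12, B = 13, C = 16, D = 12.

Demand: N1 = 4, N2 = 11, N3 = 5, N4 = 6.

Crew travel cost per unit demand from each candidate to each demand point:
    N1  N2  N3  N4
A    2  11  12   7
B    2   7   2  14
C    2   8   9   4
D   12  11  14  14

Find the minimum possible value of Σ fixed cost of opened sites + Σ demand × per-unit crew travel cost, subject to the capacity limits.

Open {B, C}; cheapest assignment that respects the capacities:
  B (cap 13, load 11): N2 — cost 11×7 = 77
  C (cap 16, load 15): N1, N3, N4 — cost 4×2 + 5×9 + 6×4 = 77
  Shipping 154, fixed 148 → total 302.
  Any other capacity-feasible assignment to {B, C} ships for at least 154.
Compare {A, C}: its best feasible assignment gives total 344.
Compare {C, D}: its best feasible assignment gives total 345.
Every other set of open sites that can feasibly serve all demand totals ≥ 344 even under its best assignment. Minimum: 302.

302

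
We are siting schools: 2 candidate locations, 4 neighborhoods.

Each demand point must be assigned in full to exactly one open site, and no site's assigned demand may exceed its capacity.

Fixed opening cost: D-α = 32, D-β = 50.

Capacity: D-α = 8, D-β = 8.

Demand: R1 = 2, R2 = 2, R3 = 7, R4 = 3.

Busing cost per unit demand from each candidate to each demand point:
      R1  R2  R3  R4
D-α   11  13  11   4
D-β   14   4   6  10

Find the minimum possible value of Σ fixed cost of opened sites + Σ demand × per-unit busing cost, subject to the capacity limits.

Open {D-α, D-β}; cheapest assignment that respects the capacities:
  D-α (cap 8, load 7): R1, R2, R4 — cost 2×11 + 2×13 + 3×4 = 60
  D-β (cap 8, load 7): R3 — cost 7×6 = 42
  Shipping 102, fixed 82 → total 184.
  Any other capacity-feasible assignment to {D-α, D-β} ships for at least 102.
Total demand is 14 and no other set of sites has combined capacity ≥ 14, so {D-α, D-β} is the only feasible choice of open sites. Minimum: 184.

184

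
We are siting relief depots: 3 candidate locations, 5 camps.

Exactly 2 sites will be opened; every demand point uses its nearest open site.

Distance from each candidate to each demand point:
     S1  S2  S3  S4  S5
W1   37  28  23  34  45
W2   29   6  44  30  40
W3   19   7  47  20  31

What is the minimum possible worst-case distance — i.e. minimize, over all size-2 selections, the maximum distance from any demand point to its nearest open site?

31

Open {W1, W3}.
  Farthest demand point is S5 at distance 31 (to W3); all others are ≤ 31.
With {W1, W2} the worst case is 40.
With {W2, W3} the worst case is 44.
No size-2 selection achieves below 31.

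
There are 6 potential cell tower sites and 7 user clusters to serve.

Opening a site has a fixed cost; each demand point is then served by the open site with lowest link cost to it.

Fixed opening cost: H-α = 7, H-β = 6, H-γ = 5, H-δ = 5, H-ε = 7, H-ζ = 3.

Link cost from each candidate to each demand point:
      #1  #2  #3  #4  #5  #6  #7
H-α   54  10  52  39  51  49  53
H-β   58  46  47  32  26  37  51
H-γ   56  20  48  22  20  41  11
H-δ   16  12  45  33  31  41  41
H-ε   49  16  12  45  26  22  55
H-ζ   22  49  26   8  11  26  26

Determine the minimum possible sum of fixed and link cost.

112

Open {H-γ, H-δ, H-ε, H-ζ}: assign each demand point to its cheapest open site.
  #1→H-δ 16, #2→H-δ 12, #3→H-ε 12, #4→H-ζ 8, #5→H-ζ 11, #6→H-ε 22, #7→H-γ 11
  link cost 92, fixed 20 → total 112.
Compare {H-γ, H-ε, H-ζ}: link cost 102 + fixed 15 = 117.
Compare {H-α, H-γ, H-δ, H-ε, H-ζ}: link cost 90 + fixed 27 = 117.
Compare {H-α, H-γ, H-ε, H-ζ}: link cost 96 + fixed 22 = 118.
All other subsets cost ≥ 117. Minimum total cost: 112.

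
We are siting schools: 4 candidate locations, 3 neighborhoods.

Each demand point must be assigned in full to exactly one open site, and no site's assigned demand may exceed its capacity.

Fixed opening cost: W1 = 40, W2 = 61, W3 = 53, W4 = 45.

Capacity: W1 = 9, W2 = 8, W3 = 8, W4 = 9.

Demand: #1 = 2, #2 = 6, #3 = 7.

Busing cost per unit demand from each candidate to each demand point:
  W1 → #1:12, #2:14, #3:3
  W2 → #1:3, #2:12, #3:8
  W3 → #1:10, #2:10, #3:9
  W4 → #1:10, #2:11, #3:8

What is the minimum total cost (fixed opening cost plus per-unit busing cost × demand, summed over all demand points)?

192

Open {W1, W4}; cheapest assignment that respects the capacities:
  W1 (cap 9, load 7): #3 — cost 7×3 = 21
  W4 (cap 9, load 8): #1, #2 — cost 2×10 + 6×11 = 86
  Shipping 107, fixed 85 → total 192.
  Any other capacity-feasible assignment to {W1, W4} ships for at least 107.
Compare {W1, W3}: its best feasible assignment gives total 194.
Compare {W1, W2}: its best feasible assignment gives total 200.
Every other set of open sites that can feasibly serve all demand totals ≥ 194 even under its best assignment. Minimum: 192.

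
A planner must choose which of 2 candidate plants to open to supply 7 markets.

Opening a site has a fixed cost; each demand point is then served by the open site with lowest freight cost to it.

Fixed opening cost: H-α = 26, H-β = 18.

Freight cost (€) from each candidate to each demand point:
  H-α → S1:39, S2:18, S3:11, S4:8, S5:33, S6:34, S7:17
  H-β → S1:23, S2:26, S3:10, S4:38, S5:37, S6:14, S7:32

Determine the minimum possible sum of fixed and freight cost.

167

Open {H-α, H-β}: assign each demand point to its cheapest open site.
  S1→H-β 23, S2→H-α 18, S3→H-β 10, S4→H-α 8, S5→H-α 33, S6→H-β 14, S7→H-α 17
  freight cost 123, fixed 44 → total 167.
Compare {H-α}: freight cost 160 + fixed 26 = 186.
Compare {H-β}: freight cost 180 + fixed 18 = 198.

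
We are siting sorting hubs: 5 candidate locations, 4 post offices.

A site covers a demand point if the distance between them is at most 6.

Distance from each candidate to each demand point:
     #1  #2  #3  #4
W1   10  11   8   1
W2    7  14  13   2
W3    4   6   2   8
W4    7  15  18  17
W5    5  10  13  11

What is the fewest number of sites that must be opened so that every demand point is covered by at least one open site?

Coverage sets (demand points within 6 of each site):
  W1: {#4}
  W2: {#4}
  W3: {#1, #2, #3}
  W4: {}
  W5: {#1}
No single site covers all 4 demand points.
But {W1, W3} covers everything, so the minimum is 2.

2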